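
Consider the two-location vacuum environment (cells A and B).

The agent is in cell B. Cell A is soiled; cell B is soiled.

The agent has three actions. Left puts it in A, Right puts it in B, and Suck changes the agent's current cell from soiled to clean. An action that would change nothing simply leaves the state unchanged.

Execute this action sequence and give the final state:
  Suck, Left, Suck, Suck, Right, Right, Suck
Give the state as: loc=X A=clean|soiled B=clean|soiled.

loc=B A=clean B=clean

Suck (#1): loc=B A=soiled B=clean
Left (#2): loc=A A=soiled B=clean
Suck (#3): loc=A A=clean B=clean
Suck (#4): loc=A A=clean B=clean
Right (#5): loc=B A=clean B=clean
Right (#6): loc=B A=clean B=clean
Suck (#7): loc=B A=clean B=clean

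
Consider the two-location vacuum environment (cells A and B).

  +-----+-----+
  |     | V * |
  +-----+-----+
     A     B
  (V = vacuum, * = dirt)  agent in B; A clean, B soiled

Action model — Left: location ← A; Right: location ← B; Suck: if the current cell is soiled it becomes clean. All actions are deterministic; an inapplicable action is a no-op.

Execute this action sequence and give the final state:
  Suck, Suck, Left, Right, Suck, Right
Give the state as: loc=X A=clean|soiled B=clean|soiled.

loc=B A=clean B=clean

step 1/6 (Suck): loc=B A=clean B=clean
step 2/6 (Suck): loc=B A=clean B=clean
step 3/6 (Left): loc=A A=clean B=clean
step 4/6 (Right): loc=B A=clean B=clean
step 5/6 (Suck): loc=B A=clean B=clean
step 6/6 (Right): loc=B A=clean B=clean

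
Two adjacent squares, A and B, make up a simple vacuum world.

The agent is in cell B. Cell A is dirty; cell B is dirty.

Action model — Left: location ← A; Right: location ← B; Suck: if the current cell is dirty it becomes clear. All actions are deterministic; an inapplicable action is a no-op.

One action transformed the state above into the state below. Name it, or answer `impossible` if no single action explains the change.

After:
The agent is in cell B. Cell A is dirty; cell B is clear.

Suck

try  Left: in A — A dirty, B dirty
try Right: in B — A dirty, B dirty
try  Suck: in B — A dirty, B clear  ← match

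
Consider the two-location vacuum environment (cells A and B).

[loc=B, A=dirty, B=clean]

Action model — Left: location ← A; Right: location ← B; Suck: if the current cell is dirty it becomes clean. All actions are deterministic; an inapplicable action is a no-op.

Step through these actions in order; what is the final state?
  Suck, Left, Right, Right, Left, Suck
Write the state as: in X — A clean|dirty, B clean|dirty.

in A — A clean, B clean

t=1 Suck ⇒ in B — A dirty, B clean
t=2 Left ⇒ in A — A dirty, B clean
t=3 Right ⇒ in B — A dirty, B clean
t=4 Right ⇒ in B — A dirty, B clean
t=5 Left ⇒ in A — A dirty, B clean
t=6 Suck ⇒ in A — A clean, B clean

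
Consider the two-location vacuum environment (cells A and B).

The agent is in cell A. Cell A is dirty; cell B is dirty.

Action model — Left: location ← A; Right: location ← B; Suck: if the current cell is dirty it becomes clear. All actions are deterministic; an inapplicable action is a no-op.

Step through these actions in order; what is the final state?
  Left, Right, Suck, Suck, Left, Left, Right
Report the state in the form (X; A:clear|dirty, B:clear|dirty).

1. Left → (A; A:dirty, B:dirty)
2. Right → (B; A:dirty, B:dirty)
3. Suck → (B; A:dirty, B:clear)
4. Suck → (B; A:dirty, B:clear)
5. Left → (A; A:dirty, B:clear)
6. Left → (A; A:dirty, B:clear)
7. Right → (B; A:dirty, B:clear)

(B; A:dirty, B:clear)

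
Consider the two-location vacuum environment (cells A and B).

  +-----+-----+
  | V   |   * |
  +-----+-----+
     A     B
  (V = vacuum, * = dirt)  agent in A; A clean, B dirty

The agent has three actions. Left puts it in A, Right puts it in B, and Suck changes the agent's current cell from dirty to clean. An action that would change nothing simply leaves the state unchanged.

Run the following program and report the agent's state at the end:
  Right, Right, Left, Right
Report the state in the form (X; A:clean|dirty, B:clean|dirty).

step 1/4 (Right): (B; A:clean, B:dirty)
step 2/4 (Right): (B; A:clean, B:dirty)
step 3/4 (Left): (A; A:clean, B:dirty)
step 4/4 (Right): (B; A:clean, B:dirty)

(B; A:clean, B:dirty)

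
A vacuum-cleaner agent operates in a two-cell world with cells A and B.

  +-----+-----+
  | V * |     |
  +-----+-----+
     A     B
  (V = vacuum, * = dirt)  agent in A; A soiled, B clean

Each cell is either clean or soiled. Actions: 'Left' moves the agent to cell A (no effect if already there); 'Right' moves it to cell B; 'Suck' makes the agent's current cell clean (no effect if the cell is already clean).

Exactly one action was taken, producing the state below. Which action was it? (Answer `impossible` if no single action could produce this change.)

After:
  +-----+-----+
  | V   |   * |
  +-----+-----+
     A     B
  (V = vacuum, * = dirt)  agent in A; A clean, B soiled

impossible

try  Left: in A — A soiled, B clean
try Right: in B — A soiled, B clean
try  Suck: in A — A clean, B clean
no single action produces the after-state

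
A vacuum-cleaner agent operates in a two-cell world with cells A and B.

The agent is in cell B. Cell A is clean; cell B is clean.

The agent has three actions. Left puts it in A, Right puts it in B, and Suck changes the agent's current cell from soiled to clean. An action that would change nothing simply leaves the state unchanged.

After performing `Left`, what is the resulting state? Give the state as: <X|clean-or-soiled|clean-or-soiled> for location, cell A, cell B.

start: <B|clean|clean>
1. Left → <A|clean|clean>

<A|clean|clean>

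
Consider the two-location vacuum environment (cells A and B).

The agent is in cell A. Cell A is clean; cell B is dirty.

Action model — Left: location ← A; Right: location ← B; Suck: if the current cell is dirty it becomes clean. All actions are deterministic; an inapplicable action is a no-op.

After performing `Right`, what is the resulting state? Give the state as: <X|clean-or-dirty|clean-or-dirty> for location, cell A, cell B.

start: <A|clean|dirty>
step 1/1 (Right): <B|clean|dirty>

<B|clean|dirty>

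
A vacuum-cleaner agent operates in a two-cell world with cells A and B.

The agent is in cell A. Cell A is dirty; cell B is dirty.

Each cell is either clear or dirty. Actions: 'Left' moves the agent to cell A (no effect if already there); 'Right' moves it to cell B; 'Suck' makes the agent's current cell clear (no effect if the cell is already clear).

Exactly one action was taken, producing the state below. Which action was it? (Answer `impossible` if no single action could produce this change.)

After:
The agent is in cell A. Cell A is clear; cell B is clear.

try  Left: loc=A A=dirty B=dirty
try Right: loc=B A=dirty B=dirty
try  Suck: loc=A A=clear B=dirty
no single action produces the after-state

impossible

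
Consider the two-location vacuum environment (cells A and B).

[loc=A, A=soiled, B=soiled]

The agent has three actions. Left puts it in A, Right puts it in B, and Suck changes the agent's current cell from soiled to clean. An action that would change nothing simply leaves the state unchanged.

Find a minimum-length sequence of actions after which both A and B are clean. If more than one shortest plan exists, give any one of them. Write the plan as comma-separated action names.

Suck, Right, Suck

[1] after Suck: (A; A:clean, B:soiled)
[2] after Right: (B; A:clean, B:soiled)
[3] after Suck: (B; A:clean, B:clean)
min 3: Suck A + move + Suck B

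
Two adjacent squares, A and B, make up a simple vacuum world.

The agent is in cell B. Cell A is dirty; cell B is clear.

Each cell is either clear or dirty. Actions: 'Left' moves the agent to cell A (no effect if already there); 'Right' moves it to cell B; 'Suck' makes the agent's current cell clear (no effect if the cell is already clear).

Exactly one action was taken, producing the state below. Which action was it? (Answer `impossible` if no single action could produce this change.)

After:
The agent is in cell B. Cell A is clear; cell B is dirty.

try  Left: (A; A:dirty, B:clear)
try Right: (B; A:dirty, B:clear)
try  Suck: (B; A:dirty, B:clear)
no single action produces the after-state

impossible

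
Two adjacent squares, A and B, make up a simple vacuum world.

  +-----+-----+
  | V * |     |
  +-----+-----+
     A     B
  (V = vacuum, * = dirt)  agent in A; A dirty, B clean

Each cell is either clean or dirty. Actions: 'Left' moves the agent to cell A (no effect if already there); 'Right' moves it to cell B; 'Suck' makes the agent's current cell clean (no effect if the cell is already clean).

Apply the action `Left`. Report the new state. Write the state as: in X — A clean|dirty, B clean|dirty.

start: in A — A dirty, B clean
step 1/1 (Left): in A — A dirty, B clean

in A — A dirty, B clean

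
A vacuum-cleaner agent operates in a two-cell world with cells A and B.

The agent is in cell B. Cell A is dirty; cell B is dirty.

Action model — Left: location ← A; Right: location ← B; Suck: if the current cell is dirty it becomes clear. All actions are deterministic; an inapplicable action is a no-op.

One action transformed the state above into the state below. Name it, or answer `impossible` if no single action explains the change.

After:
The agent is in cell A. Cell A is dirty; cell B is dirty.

Left

try  Left: loc=A A=dirty B=dirty  ← match
try Right: loc=B A=dirty B=dirty
try  Suck: loc=B A=dirty B=clear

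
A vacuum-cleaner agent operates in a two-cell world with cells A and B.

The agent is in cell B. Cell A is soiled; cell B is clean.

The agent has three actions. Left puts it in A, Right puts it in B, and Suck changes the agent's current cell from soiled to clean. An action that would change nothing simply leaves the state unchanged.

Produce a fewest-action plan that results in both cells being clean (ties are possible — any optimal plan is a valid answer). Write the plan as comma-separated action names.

1. Left → <A|soiled|clean>
2. Suck → <A|clean|clean>
min 2: go A then Suck

Left, Suck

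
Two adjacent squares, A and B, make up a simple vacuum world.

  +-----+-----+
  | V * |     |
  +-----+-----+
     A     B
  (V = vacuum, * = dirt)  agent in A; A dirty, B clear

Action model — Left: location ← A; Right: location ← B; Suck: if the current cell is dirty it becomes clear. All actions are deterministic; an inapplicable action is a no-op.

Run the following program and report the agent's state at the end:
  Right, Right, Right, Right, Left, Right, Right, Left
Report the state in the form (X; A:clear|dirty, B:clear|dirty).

1. Right → (B; A:dirty, B:clear)
2. Right → (B; A:dirty, B:clear)
3. Right → (B; A:dirty, B:clear)
4. Right → (B; A:dirty, B:clear)
5. Left → (A; A:dirty, B:clear)
6. Right → (B; A:dirty, B:clear)
7. Right → (B; A:dirty, B:clear)
8. Left → (A; A:dirty, B:clear)

(A; A:dirty, B:clear)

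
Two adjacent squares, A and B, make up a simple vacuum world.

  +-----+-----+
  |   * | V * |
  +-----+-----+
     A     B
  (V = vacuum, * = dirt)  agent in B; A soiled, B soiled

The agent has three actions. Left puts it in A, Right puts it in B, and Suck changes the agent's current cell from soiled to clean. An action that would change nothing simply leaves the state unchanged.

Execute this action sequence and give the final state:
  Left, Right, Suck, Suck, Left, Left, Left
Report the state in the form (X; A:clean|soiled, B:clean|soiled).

(A; A:soiled, B:clean)

Left (#1): (A; A:soiled, B:soiled)
Right (#2): (B; A:soiled, B:soiled)
Suck (#3): (B; A:soiled, B:clean)
Suck (#4): (B; A:soiled, B:clean)
Left (#5): (A; A:soiled, B:clean)
Left (#6): (A; A:soiled, B:clean)
Left (#7): (A; A:soiled, B:clean)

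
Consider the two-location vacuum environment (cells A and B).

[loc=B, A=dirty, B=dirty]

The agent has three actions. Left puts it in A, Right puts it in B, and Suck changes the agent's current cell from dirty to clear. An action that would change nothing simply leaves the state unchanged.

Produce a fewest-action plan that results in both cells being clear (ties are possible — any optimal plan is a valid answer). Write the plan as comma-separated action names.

Suck (#1): loc=B A=dirty B=clear
Left (#2): loc=A A=dirty B=clear
Suck (#3): loc=A A=clear B=clear
min 3: Suck B + move + Suck A

Suck, Left, Suck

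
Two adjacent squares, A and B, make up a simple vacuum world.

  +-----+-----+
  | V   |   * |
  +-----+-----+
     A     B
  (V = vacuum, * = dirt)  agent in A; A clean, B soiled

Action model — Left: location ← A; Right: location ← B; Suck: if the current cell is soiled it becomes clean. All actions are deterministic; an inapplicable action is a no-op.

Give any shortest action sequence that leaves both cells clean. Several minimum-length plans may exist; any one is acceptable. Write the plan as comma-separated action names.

t=1 Right ⇒ loc=B A=clean B=soiled
t=2 Suck ⇒ loc=B A=clean B=clean
min 2: go B then Suck

Right, Suck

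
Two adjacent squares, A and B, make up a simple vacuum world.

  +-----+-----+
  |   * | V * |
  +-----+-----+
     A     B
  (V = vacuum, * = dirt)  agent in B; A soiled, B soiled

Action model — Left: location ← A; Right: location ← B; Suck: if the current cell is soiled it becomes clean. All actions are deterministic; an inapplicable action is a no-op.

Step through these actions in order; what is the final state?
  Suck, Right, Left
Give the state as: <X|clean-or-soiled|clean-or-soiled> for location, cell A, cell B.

<A|soiled|clean>

1. Suck → <B|soiled|clean>
2. Right → <B|soiled|clean>
3. Left → <A|soiled|clean>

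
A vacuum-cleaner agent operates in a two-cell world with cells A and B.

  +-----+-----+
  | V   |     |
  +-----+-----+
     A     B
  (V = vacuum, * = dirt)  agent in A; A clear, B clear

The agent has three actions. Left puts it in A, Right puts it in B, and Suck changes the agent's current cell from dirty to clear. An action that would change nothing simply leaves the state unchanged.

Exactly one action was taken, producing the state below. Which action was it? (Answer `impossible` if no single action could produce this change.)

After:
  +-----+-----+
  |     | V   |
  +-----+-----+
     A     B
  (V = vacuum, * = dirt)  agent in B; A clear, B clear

Right

try  Left: in A — A clear, B clear
try Right: in B — A clear, B clear  ← match
try  Suck: in A — A clear, B clear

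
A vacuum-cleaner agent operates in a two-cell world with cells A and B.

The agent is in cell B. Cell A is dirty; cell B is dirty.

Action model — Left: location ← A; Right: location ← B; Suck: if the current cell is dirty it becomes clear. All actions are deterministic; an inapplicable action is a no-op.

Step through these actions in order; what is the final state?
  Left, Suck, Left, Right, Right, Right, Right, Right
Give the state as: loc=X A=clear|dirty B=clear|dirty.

loc=B A=clear B=dirty

[1] after Left: loc=A A=dirty B=dirty
[2] after Suck: loc=A A=clear B=dirty
[3] after Left: loc=A A=clear B=dirty
[4] after Right: loc=B A=clear B=dirty
[5] after Right: loc=B A=clear B=dirty
[6] after Right: loc=B A=clear B=dirty
[7] after Right: loc=B A=clear B=dirty
[8] after Right: loc=B A=clear B=dirty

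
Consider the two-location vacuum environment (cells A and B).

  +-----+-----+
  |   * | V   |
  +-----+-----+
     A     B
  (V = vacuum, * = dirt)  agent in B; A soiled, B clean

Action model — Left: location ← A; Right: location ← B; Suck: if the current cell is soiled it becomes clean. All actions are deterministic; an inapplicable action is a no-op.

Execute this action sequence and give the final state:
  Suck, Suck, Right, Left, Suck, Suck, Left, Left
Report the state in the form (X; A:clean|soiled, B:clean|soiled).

1) do Suck; now (B; A:soiled, B:clean)
2) do Suck; now (B; A:soiled, B:clean)
3) do Right; now (B; A:soiled, B:clean)
4) do Left; now (A; A:soiled, B:clean)
5) do Suck; now (A; A:clean, B:clean)
6) do Suck; now (A; A:clean, B:clean)
7) do Left; now (A; A:clean, B:clean)
8) do Left; now (A; A:clean, B:clean)

(A; A:clean, B:clean)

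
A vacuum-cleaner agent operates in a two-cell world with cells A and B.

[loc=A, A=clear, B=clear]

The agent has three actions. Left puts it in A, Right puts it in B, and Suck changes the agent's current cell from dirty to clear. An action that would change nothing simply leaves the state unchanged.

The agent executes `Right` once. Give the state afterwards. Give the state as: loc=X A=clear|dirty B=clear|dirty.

loc=B A=clear B=clear

start: loc=A A=clear B=clear
[1] after Right: loc=B A=clear B=clear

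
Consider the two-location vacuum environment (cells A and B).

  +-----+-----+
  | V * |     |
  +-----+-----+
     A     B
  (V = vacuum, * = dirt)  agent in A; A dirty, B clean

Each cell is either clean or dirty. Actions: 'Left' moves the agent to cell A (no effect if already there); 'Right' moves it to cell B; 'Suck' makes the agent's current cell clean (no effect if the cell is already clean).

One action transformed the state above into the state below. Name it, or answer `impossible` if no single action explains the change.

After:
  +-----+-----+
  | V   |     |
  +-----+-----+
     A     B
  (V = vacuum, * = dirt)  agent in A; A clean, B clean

Suck

try  Left: in A — A dirty, B clean
try Right: in B — A dirty, B clean
try  Suck: in A — A clean, B clean  ← match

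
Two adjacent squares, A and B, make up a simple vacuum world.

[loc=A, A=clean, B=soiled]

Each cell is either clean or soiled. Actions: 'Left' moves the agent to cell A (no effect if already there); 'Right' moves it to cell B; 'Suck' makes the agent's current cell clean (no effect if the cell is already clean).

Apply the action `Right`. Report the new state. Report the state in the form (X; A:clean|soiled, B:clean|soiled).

start: (A; A:clean, B:soiled)
t=1 Right ⇒ (B; A:clean, B:soiled)

(B; A:clean, B:soiled)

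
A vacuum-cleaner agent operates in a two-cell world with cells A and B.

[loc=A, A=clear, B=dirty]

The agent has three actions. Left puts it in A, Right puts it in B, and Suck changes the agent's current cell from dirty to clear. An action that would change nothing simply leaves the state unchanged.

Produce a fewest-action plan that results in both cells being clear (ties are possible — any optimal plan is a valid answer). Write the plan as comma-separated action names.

1. Right → in B — A clear, B dirty
2. Suck → in B — A clear, B clear
min 2: go B then Suck

Right, Suck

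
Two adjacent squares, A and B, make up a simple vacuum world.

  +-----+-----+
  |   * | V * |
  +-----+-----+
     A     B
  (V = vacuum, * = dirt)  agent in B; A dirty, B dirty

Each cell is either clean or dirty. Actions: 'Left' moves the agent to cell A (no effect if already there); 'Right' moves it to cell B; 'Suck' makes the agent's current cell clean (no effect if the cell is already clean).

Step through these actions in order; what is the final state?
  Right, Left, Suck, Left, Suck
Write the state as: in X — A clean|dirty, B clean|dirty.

t=1 Right ⇒ in B — A dirty, B dirty
t=2 Left ⇒ in A — A dirty, B dirty
t=3 Suck ⇒ in A — A clean, B dirty
t=4 Left ⇒ in A — A clean, B dirty
t=5 Suck ⇒ in A — A clean, B dirty

in A — A clean, B dirty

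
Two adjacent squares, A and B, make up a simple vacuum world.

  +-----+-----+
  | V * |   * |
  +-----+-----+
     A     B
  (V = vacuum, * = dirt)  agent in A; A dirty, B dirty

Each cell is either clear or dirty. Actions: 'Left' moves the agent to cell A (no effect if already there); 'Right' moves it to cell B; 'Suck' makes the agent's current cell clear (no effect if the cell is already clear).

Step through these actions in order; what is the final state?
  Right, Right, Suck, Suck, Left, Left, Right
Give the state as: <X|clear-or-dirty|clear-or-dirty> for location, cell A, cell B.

[1] after Right: <B|dirty|dirty>
[2] after Right: <B|dirty|dirty>
[3] after Suck: <B|dirty|clear>
[4] after Suck: <B|dirty|clear>
[5] after Left: <A|dirty|clear>
[6] after Left: <A|dirty|clear>
[7] after Right: <B|dirty|clear>

<B|dirty|clear>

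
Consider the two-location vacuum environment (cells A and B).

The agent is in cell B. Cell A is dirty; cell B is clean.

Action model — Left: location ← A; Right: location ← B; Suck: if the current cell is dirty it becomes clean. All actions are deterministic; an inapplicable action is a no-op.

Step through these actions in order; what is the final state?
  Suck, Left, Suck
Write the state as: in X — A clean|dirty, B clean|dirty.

in A — A clean, B clean

1. Suck → in B — A dirty, B clean
2. Left → in A — A dirty, B clean
3. Suck → in A — A clean, B clean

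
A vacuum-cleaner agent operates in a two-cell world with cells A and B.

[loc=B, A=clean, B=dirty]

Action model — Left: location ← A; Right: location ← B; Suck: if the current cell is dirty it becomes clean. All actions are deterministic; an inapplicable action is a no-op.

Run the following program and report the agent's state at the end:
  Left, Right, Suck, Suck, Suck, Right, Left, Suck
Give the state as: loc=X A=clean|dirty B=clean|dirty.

loc=A A=clean B=clean

step 1/8 (Left): loc=A A=clean B=dirty
step 2/8 (Right): loc=B A=clean B=dirty
step 3/8 (Suck): loc=B A=clean B=clean
step 4/8 (Suck): loc=B A=clean B=clean
step 5/8 (Suck): loc=B A=clean B=clean
step 6/8 (Right): loc=B A=clean B=clean
step 7/8 (Left): loc=A A=clean B=clean
step 8/8 (Suck): loc=A A=clean B=clean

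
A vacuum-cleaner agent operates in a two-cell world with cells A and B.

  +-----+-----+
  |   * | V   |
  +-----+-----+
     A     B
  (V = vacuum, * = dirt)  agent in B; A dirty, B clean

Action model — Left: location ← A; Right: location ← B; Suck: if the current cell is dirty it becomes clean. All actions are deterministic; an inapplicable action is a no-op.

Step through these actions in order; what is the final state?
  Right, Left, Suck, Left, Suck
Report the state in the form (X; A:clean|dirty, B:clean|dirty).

[1] after Right: (B; A:dirty, B:clean)
[2] after Left: (A; A:dirty, B:clean)
[3] after Suck: (A; A:clean, B:clean)
[4] after Left: (A; A:clean, B:clean)
[5] after Suck: (A; A:clean, B:clean)

(A; A:clean, B:clean)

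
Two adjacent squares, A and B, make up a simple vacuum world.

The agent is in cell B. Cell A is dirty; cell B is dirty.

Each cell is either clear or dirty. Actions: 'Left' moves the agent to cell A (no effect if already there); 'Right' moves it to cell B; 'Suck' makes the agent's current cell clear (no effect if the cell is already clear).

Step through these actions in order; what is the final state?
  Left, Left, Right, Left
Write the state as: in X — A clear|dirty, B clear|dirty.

in A — A dirty, B dirty

1. Left → in A — A dirty, B dirty
2. Left → in A — A dirty, B dirty
3. Right → in B — A dirty, B dirty
4. Left → in A — A dirty, B dirty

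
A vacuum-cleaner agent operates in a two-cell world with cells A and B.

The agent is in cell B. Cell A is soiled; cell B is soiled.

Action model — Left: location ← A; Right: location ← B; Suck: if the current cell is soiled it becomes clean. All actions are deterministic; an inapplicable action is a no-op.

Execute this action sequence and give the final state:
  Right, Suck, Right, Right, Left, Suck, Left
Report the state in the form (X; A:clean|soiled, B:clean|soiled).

(A; A:clean, B:clean)

1. Right → (B; A:soiled, B:soiled)
2. Suck → (B; A:soiled, B:clean)
3. Right → (B; A:soiled, B:clean)
4. Right → (B; A:soiled, B:clean)
5. Left → (A; A:soiled, B:clean)
6. Suck → (A; A:clean, B:clean)
7. Left → (A; A:clean, B:clean)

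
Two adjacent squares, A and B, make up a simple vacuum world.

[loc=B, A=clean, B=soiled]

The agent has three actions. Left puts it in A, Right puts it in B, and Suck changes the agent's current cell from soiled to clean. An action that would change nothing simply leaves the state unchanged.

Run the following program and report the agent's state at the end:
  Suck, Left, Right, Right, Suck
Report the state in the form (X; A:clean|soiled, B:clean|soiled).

1. Suck → (B; A:clean, B:clean)
2. Left → (A; A:clean, B:clean)
3. Right → (B; A:clean, B:clean)
4. Right → (B; A:clean, B:clean)
5. Suck → (B; A:clean, B:clean)

(B; A:clean, B:clean)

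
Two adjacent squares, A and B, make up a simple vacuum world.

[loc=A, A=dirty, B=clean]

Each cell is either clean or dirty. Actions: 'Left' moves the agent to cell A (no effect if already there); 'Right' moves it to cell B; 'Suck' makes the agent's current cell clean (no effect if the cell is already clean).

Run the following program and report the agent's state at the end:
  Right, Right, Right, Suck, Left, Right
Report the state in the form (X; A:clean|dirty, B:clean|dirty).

1. Right → (B; A:dirty, B:clean)
2. Right → (B; A:dirty, B:clean)
3. Right → (B; A:dirty, B:clean)
4. Suck → (B; A:dirty, B:clean)
5. Left → (A; A:dirty, B:clean)
6. Right → (B; A:dirty, B:clean)

(B; A:dirty, B:clean)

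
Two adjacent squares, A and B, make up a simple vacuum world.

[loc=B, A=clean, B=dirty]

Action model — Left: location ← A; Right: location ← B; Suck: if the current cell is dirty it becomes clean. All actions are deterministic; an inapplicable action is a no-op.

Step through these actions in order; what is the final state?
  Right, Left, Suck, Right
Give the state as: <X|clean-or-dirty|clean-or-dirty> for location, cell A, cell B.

t=1 Right ⇒ <B|clean|dirty>
t=2 Left ⇒ <A|clean|dirty>
t=3 Suck ⇒ <A|clean|dirty>
t=4 Right ⇒ <B|clean|dirty>

<B|clean|dirty>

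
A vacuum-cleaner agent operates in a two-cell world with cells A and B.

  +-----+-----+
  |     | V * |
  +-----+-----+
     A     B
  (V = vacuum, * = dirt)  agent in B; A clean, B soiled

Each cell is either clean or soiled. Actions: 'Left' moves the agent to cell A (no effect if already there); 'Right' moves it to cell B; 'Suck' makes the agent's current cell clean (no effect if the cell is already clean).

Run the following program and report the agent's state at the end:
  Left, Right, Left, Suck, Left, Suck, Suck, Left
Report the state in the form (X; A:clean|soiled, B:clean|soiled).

1. Left → (A; A:clean, B:soiled)
2. Right → (B; A:clean, B:soiled)
3. Left → (A; A:clean, B:soiled)
4. Suck → (A; A:clean, B:soiled)
5. Left → (A; A:clean, B:soiled)
6. Suck → (A; A:clean, B:soiled)
7. Suck → (A; A:clean, B:soiled)
8. Left → (A; A:clean, B:soiled)

(A; A:clean, B:soiled)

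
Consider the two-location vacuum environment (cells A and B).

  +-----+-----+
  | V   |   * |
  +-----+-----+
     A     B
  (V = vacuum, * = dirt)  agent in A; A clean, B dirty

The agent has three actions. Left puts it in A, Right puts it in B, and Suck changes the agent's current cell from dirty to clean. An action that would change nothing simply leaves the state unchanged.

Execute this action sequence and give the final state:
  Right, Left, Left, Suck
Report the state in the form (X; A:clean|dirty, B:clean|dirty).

(A; A:clean, B:dirty)

1. Right → (B; A:clean, B:dirty)
2. Left → (A; A:clean, B:dirty)
3. Left → (A; A:clean, B:dirty)
4. Suck → (A; A:clean, B:dirty)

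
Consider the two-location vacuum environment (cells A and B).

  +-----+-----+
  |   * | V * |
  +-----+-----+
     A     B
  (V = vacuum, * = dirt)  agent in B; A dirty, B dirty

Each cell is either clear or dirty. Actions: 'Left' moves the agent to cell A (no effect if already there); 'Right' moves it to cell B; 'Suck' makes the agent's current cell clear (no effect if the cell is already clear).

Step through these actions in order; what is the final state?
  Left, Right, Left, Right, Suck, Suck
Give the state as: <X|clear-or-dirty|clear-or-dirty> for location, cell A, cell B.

<B|dirty|clear>

1. Left → <A|dirty|dirty>
2. Right → <B|dirty|dirty>
3. Left → <A|dirty|dirty>
4. Right → <B|dirty|dirty>
5. Suck → <B|dirty|clear>
6. Suck → <B|dirty|clear>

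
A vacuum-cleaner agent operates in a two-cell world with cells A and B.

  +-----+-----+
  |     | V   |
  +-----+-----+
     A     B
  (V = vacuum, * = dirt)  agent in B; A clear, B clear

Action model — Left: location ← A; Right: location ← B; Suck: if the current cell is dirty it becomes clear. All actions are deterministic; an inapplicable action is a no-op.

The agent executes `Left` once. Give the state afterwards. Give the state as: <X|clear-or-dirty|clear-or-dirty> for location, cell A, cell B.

start: <B|clear|clear>
1) do Left; now <A|clear|clear>

<A|clear|clear>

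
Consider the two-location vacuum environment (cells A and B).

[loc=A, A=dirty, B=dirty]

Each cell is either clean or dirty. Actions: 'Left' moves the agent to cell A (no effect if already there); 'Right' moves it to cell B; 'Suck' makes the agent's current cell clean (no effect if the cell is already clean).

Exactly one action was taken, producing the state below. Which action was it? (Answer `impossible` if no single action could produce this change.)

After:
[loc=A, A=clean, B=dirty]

Suck

try  Left: in A — A dirty, B dirty
try Right: in B — A dirty, B dirty
try  Suck: in A — A clean, B dirty  ← match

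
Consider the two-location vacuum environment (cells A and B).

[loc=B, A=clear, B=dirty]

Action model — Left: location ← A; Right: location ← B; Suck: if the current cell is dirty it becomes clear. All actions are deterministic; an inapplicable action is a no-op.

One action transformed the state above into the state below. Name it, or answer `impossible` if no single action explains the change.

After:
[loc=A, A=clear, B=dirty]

Left

try  Left: <A|clear|dirty>  ← match
try Right: <B|clear|dirty>
try  Suck: <B|clear|clear>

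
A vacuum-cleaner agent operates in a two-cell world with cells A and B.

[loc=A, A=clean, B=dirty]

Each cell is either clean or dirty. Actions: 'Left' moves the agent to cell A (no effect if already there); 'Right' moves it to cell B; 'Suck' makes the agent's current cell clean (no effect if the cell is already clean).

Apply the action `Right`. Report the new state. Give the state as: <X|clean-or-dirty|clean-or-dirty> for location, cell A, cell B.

<B|clean|dirty>

start: <A|clean|dirty>
[1] after Right: <B|clean|dirty>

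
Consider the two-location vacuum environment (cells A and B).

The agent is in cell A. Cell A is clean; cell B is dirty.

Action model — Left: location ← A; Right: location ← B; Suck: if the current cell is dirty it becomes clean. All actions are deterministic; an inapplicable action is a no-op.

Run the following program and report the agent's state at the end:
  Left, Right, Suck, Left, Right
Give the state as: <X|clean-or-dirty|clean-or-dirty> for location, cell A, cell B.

<B|clean|clean>

1) do Left; now <A|clean|dirty>
2) do Right; now <B|clean|dirty>
3) do Suck; now <B|clean|clean>
4) do Left; now <A|clean|clean>
5) do Right; now <B|clean|clean>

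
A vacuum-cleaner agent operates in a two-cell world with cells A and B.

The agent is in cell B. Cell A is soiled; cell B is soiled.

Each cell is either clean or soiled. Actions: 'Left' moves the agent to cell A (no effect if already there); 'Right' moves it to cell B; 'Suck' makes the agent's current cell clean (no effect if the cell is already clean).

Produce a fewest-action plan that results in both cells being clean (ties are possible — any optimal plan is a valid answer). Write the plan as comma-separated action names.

Suck (#1): loc=B A=soiled B=clean
Left (#2): loc=A A=soiled B=clean
Suck (#3): loc=A A=clean B=clean
min 3: Suck B + move + Suck A

Suck, Left, Suck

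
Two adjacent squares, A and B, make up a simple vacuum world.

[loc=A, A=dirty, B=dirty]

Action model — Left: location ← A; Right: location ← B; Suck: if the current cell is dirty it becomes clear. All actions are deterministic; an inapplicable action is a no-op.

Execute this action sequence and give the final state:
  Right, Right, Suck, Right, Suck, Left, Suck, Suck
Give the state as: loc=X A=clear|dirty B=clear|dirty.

loc=A A=clear B=clear

Right (#1): loc=B A=dirty B=dirty
Right (#2): loc=B A=dirty B=dirty
Suck (#3): loc=B A=dirty B=clear
Right (#4): loc=B A=dirty B=clear
Suck (#5): loc=B A=dirty B=clear
Left (#6): loc=A A=dirty B=clear
Suck (#7): loc=A A=clear B=clear
Suck (#8): loc=A A=clear B=clear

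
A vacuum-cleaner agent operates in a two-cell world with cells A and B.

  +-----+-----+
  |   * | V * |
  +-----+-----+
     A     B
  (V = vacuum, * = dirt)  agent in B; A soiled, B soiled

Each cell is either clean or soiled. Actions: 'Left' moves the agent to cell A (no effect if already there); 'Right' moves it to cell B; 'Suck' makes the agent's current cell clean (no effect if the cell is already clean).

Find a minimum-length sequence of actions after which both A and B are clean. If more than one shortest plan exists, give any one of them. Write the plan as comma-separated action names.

step 1/3 (Suck): loc=B A=soiled B=clean
step 2/3 (Left): loc=A A=soiled B=clean
step 3/3 (Suck): loc=A A=clean B=clean
min 3: Suck B + move + Suck A

Suck, Left, Suck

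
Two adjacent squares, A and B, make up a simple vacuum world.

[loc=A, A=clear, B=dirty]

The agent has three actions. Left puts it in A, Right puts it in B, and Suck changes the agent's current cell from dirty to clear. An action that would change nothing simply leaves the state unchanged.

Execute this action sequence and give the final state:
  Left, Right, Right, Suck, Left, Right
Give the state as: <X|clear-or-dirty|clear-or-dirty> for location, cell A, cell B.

<B|clear|clear>

step 1/6 (Left): <A|clear|dirty>
step 2/6 (Right): <B|clear|dirty>
step 3/6 (Right): <B|clear|dirty>
step 4/6 (Suck): <B|clear|clear>
step 5/6 (Left): <A|clear|clear>
step 6/6 (Right): <B|clear|clear>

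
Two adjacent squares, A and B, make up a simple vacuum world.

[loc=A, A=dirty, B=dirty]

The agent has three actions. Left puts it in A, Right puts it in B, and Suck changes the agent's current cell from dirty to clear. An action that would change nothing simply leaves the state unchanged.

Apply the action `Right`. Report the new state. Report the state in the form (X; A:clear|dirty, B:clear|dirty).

start: (A; A:dirty, B:dirty)
1. Right → (B; A:dirty, B:dirty)

(B; A:dirty, B:dirty)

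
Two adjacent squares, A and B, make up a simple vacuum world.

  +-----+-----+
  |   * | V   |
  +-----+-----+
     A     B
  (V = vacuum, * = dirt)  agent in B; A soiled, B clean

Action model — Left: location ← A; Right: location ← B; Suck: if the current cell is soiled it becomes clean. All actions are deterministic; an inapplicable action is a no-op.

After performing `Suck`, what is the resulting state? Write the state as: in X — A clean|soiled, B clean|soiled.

in B — A soiled, B clean

start: in B — A soiled, B clean
Suck (#1): in B — A soiled, B clean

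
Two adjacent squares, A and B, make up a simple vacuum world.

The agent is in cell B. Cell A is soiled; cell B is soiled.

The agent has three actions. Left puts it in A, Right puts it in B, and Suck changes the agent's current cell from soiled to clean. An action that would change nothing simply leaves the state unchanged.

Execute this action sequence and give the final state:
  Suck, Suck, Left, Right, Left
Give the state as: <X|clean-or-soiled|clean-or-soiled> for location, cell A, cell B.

[1] after Suck: <B|soiled|clean>
[2] after Suck: <B|soiled|clean>
[3] after Left: <A|soiled|clean>
[4] after Right: <B|soiled|clean>
[5] after Left: <A|soiled|clean>

<A|soiled|clean>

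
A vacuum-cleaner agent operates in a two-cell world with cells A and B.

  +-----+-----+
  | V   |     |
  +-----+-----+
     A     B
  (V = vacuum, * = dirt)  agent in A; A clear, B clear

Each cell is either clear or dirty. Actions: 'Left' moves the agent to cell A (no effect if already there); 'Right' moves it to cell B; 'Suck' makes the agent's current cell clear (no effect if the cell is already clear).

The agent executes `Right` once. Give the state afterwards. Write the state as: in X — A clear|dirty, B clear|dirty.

in B — A clear, B clear

start: in A — A clear, B clear
1. Right → in B — A clear, B clear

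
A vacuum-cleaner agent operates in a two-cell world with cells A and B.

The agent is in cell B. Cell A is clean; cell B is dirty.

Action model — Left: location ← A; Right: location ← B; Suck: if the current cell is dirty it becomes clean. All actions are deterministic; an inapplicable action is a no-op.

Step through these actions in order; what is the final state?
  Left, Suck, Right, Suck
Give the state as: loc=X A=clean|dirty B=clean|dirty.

loc=B A=clean B=clean

step 1/4 (Left): loc=A A=clean B=dirty
step 2/4 (Suck): loc=A A=clean B=dirty
step 3/4 (Right): loc=B A=clean B=dirty
step 4/4 (Suck): loc=B A=clean B=clean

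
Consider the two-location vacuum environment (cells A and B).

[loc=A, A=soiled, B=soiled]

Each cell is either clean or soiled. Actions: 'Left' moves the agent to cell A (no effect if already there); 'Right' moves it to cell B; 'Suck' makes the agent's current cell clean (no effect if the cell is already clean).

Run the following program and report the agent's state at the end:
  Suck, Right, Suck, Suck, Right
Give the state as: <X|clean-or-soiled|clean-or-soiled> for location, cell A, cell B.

<B|clean|clean>

t=1 Suck ⇒ <A|clean|soiled>
t=2 Right ⇒ <B|clean|soiled>
t=3 Suck ⇒ <B|clean|clean>
t=4 Suck ⇒ <B|clean|clean>
t=5 Right ⇒ <B|clean|clean>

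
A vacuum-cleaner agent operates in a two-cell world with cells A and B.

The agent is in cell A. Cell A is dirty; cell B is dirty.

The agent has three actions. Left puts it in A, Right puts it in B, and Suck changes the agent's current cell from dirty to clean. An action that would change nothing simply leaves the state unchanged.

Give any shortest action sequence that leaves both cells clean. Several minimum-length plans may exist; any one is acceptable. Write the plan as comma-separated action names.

1) do Suck; now <A|clean|dirty>
2) do Right; now <B|clean|dirty>
3) do Suck; now <B|clean|clean>
min 3: Suck A + move + Suck B

Suck, Right, Suck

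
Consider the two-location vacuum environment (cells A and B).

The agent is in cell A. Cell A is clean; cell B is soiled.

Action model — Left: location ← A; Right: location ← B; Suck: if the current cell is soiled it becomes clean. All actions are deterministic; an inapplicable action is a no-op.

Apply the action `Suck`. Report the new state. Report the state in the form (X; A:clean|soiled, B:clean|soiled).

(A; A:clean, B:soiled)

start: (A; A:clean, B:soiled)
1. Suck → (A; A:clean, B:soiled)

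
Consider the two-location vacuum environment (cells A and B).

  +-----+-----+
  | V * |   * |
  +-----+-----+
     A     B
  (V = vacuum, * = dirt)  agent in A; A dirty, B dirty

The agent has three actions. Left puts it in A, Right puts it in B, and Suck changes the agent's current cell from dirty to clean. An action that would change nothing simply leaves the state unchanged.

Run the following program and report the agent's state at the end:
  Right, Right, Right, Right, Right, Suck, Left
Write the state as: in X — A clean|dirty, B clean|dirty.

in A — A dirty, B clean

1) do Right; now in B — A dirty, B dirty
2) do Right; now in B — A dirty, B dirty
3) do Right; now in B — A dirty, B dirty
4) do Right; now in B — A dirty, B dirty
5) do Right; now in B — A dirty, B dirty
6) do Suck; now in B — A dirty, B clean
7) do Left; now in A — A dirty, B clean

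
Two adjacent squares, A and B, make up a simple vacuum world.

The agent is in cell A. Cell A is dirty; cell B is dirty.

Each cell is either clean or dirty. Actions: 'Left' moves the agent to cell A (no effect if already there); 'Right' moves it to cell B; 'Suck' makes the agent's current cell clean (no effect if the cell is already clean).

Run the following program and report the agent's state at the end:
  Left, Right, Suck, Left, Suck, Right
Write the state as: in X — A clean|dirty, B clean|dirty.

[1] after Left: in A — A dirty, B dirty
[2] after Right: in B — A dirty, B dirty
[3] after Suck: in B — A dirty, B clean
[4] after Left: in A — A dirty, B clean
[5] after Suck: in A — A clean, B clean
[6] after Right: in B — A clean, B clean

in B — A clean, B clean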